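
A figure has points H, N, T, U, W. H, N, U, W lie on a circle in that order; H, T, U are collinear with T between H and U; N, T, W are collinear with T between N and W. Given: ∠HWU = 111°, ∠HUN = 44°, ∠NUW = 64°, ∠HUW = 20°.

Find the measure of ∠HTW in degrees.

1. ∠UHW = 49°  [△HUW]
2. ∠HWN = 44°  [same arc HN]
3. ∠HTW = 87°  [△HTW]

∠HTW = 87°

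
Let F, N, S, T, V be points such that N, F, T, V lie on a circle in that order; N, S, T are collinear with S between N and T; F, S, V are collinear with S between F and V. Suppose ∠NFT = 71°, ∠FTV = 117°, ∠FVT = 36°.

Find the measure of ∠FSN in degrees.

∠FSN = 100°

1. ∠TFV = 27°  [△FTV]
2. ∠FNT = 36°  [same arc FT]
3. ∠FTN = 73°  [△NFT]
4. ∠FST = 80°  [△FST]
5. ∠FSN = 100°  [linear pair at S on NT]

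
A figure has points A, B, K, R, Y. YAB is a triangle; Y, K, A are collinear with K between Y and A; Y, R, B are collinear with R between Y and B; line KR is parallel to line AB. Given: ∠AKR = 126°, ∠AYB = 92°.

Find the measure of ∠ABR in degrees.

1. ∠RKY = 54°  [linear pair at K on YA]
2. ∠KYR = 92°  [K on YA, R on YB]
3. ∠KRY = 34°  [△YKR]
4. ∠BRK = 146°  [linear pair at R on YB]
5. ∠ABR = 34°  [KR∥AB, co-interior at B–R]

∠ABR = 34°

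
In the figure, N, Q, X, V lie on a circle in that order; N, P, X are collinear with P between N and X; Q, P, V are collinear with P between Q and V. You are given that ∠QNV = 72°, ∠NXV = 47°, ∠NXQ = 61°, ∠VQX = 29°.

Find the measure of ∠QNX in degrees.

∠QNX = 43°

1. ∠QXV = 108°  [cyclic NQXV, opposite ∠N+∠X]
2. ∠QVX = 43°  [△QXV]
3. ∠QNX = 43°  [same arc QX]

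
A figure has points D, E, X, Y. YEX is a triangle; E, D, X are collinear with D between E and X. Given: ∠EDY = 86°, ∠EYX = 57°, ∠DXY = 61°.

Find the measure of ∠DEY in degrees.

1. ∠EXY = 61°  [D on ray XE]
2. ∠XEY = 62°  [△YEX]
3. ∠DEY = 62°  [D on ray EX]

∠DEY = 62°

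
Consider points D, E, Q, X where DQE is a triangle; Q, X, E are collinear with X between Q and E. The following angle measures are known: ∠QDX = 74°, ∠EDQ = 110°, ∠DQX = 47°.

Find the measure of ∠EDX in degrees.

1. ∠DXQ = 59°  [△DQX]
2. ∠DQE = 47°  [X on ray QE]
3. ∠DXE = 121°  [linear pair at X on QE]
4. ∠DEQ = 23°  [△DQE]
5. ∠DEX = 23°  [X on ray EQ]
6. ∠EDX = 36°  [△DXE]

∠EDX = 36°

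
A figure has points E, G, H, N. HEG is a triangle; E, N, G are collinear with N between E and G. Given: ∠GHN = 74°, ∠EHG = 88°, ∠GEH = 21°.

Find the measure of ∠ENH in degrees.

∠ENH = 145°

1. ∠EGH = 71°  [△HEG]
2. ∠HGN = 71°  [N on ray GE]
3. ∠GNH = 35°  [△HNG]
4. ∠ENH = 145°  [linear pair at N on EG]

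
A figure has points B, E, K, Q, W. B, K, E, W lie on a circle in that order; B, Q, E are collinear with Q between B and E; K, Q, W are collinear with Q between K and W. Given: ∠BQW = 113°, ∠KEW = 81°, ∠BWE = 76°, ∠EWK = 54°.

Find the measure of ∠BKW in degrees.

∠BKW = 59°

1. ∠EQK = 113°  [vertical angles at Q]
2. ∠EBK = 54°  [same arc KE]
3. ∠BQK = 67°  [linear pair at Q on BE]
4. ∠BKW = 59°  [△BQK]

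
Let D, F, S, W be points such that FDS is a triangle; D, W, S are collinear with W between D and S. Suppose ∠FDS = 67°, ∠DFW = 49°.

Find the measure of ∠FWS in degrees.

1. ∠FDW = 67°  [W on ray DS]
2. ∠DWF = 64°  [△FDW]
3. ∠FWS = 116°  [linear pair at W on DS]

∠FWS = 116°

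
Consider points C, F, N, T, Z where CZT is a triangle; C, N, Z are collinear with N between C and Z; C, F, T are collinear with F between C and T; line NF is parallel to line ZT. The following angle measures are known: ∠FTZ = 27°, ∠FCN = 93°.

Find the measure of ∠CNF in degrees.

1. ∠CTZ = 27°  [F on ray TC]
2. ∠TCZ = 93°  [N on CZ, F on CT]
3. ∠CZT = 60°  [△CZT]
4. ∠CNF = 60°  [NF∥ZT, corresponding at N]

∠CNF = 60°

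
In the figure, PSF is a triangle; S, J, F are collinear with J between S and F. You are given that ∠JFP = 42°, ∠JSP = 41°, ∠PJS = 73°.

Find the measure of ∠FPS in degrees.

1. ∠PFS = 42°  [J on ray FS]
2. ∠FSP = 41°  [J on ray SF]
3. ∠FPS = 97°  [△PSF]

∠FPS = 97°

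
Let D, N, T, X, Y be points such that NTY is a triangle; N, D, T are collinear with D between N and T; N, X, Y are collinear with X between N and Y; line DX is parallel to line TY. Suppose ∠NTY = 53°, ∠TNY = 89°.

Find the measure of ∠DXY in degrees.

∠DXY = 142°

1. ∠NYT = 38°  [△NTY]
2. ∠DXN = 38°  [DX∥TY, corresponding at X]
3. ∠DXY = 142°  [linear pair at X on NY]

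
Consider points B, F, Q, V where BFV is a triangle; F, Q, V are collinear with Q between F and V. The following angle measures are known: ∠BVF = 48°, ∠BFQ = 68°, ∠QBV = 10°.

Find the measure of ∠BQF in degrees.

∠BQF = 58°

1. ∠BVQ = 48°  [Q on ray VF]
2. ∠BQV = 122°  [△BQV]
3. ∠BQF = 58°  [linear pair at Q on FV]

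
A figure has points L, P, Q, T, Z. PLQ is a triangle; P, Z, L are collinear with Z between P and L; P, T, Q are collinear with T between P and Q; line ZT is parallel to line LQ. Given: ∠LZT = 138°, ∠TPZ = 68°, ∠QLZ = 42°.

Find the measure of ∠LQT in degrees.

1. ∠PZT = 42°  [linear pair at Z on PL]
2. ∠PTZ = 70°  [△PZT]
3. ∠QTZ = 110°  [linear pair at T on PQ]
4. ∠LQT = 70°  [ZT∥LQ, co-interior at Q–T]

∠LQT = 70°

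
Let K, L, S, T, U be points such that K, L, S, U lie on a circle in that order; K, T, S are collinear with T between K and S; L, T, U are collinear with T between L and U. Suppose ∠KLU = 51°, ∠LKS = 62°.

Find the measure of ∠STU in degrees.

1. ∠KSU = 51°  [same arc KU]
2. ∠LUS = 62°  [same arc LS]
3. ∠STU = 67°  [△STU]

∠STU = 67°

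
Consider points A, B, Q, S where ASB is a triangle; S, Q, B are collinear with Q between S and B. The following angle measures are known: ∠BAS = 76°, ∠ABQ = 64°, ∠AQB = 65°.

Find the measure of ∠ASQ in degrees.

1. ∠ABS = 64°  [Q on ray BS]
2. ∠ASB = 40°  [△ASB]
3. ∠ASQ = 40°  [Q on ray SB]

∠ASQ = 40°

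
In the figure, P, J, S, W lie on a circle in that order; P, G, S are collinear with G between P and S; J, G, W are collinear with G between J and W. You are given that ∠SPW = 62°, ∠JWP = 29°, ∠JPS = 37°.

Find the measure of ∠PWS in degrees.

∠PWS = 66°

1. ∠JSP = 29°  [same arc PJ]
2. ∠PJS = 114°  [△PJS]
3. ∠PWS = 66°  [cyclic PJSW, opposite ∠J+∠W]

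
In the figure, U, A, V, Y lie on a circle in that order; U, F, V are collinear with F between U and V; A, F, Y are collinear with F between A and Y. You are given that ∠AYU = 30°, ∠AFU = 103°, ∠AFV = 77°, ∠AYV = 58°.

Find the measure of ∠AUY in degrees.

1. ∠AVU = 30°  [same arc UA]
2. ∠VAY = 73°  [△AFV]
3. ∠AVY = 49°  [△AVY]
4. ∠AUY = 131°  [cyclic UAVY, opposite ∠U+∠V]

∠AUY = 131°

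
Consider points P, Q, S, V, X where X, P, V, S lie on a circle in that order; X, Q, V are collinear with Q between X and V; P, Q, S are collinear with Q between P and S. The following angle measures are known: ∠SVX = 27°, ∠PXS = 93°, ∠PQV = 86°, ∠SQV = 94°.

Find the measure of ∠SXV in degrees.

1. ∠SPX = 27°  [same arc XS]
2. ∠PSX = 60°  [△XPS]
3. ∠SQX = 86°  [vertical angles at Q]
4. ∠SXV = 34°  [△XQS]

∠SXV = 34°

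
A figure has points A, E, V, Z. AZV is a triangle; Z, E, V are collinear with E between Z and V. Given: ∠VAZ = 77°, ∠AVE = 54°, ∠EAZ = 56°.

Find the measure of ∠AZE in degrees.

∠AZE = 49°

1. ∠AVZ = 54°  [E on ray VZ]
2. ∠AZV = 49°  [△AZV]
3. ∠AZE = 49°  [E on ray ZV]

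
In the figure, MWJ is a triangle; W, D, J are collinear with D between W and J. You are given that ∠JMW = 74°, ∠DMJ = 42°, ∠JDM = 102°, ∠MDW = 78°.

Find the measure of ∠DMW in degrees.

∠DMW = 32°

1. ∠DJM = 36°  [△MDJ]
2. ∠MJW = 36°  [D on ray JW]
3. ∠JWM = 70°  [△MWJ]
4. ∠DWM = 70°  [D on ray WJ]
5. ∠DMW = 32°  [△MWD]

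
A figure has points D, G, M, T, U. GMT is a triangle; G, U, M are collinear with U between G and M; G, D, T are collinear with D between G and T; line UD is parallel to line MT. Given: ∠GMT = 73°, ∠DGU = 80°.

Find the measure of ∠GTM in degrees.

∠GTM = 27°

1. ∠DUG = 73°  [UD∥MT, corresponding at U]
2. ∠GDU = 27°  [△GUD]
3. ∠GTM = 27°  [UD∥MT, corresponding at D]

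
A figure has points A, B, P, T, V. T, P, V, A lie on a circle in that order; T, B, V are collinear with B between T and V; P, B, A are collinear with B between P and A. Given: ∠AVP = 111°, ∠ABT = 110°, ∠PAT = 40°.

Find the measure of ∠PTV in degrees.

∠PTV = 39°

1. ∠ATP = 69°  [cyclic TPVA, opposite ∠T+∠V]
2. ∠PBV = 110°  [vertical angles at B]
3. ∠APT = 71°  [△TPA]
4. ∠PBT = 70°  [linear pair at B on TV]
5. ∠PTV = 39°  [△TBP]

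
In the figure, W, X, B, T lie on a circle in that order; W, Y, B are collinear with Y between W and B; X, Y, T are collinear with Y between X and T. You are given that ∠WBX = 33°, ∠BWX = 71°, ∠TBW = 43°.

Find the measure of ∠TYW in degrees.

1. ∠BTX = 71°  [same arc XB]
2. ∠BYT = 66°  [△BYT]
3. ∠TYW = 114°  [linear pair at Y on WB]

∠TYW = 114°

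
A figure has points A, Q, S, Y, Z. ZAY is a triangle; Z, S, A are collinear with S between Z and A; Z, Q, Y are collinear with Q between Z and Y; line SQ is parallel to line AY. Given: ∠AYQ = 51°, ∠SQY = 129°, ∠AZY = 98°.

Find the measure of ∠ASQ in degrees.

1. ∠SQZ = 51°  [linear pair at Q on ZY]
2. ∠QZS = 98°  [S on ZA, Q on ZY]
3. ∠QSZ = 31°  [△ZSQ]
4. ∠ASQ = 149°  [linear pair at S on ZA]

∠ASQ = 149°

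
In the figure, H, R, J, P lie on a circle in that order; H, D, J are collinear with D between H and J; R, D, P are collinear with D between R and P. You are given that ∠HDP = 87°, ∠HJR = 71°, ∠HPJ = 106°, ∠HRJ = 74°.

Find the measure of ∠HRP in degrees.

∠HRP = 52°

1. ∠JDR = 87°  [vertical angles at D]
2. ∠JHR = 35°  [△HRJ]
3. ∠HDR = 93°  [linear pair at D on HJ]
4. ∠HRP = 52°  [△HDR]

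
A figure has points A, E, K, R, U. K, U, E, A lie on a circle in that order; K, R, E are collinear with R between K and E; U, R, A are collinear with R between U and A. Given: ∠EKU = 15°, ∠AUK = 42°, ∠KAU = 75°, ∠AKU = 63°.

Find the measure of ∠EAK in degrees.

1. ∠KEU = 75°  [same arc KU]
2. ∠EUK = 90°  [△KUE]
3. ∠EAK = 90°  [cyclic KUEA, opposite ∠U+∠A]

∠EAK = 90°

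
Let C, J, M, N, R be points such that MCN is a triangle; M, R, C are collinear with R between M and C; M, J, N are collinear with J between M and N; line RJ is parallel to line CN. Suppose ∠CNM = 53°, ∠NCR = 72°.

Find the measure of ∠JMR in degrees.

1. ∠MCN = 72°  [R on ray CM]
2. ∠CMN = 55°  [△MCN]
3. ∠JMR = 55°  [R on MC, J on MN]

∠JMR = 55°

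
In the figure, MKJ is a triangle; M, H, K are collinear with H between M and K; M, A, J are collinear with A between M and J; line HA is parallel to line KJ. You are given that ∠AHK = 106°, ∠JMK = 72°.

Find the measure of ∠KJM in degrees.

1. ∠AHM = 74°  [linear pair at H on MK]
2. ∠AMH = 72°  [H on MK, A on MJ]
3. ∠HAM = 34°  [△MHA]
4. ∠KJM = 34°  [HA∥KJ, corresponding at A]

∠KJM = 34°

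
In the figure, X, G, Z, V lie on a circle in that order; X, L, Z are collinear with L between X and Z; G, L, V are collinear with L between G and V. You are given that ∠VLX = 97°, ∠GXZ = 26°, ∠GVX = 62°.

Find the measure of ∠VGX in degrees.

1. ∠GLZ = 97°  [vertical angles at L]
2. ∠GLX = 83°  [linear pair at L on XZ]
3. ∠VGX = 71°  [△XLG]

∠VGX = 71°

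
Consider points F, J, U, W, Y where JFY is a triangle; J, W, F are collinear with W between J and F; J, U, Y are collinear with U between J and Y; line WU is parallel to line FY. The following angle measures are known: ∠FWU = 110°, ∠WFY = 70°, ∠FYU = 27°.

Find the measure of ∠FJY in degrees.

∠FJY = 83°

1. ∠JFY = 70°  [W on ray FJ]
2. ∠FYJ = 27°  [U on ray YJ]
3. ∠FJY = 83°  [△JFY]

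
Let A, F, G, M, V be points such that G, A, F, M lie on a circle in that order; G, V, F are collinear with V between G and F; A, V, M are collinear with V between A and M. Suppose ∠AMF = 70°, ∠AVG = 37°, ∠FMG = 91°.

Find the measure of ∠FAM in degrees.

1. ∠AGF = 70°  [same arc AF]
2. ∠AVF = 143°  [linear pair at V on GF]
3. ∠FAG = 89°  [cyclic GAFM, opposite ∠A+∠M]
4. ∠AFG = 21°  [△GAF]
5. ∠FAM = 16°  [△AVF]

∠FAM = 16°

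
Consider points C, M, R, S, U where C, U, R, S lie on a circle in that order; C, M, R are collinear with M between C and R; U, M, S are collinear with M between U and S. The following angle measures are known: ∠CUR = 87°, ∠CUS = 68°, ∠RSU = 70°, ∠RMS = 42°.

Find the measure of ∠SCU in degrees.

∠SCU = 89°

1. ∠CSR = 93°  [cyclic CURS, opposite ∠U+∠S]
2. ∠CRS = 68°  [same arc CS]
3. ∠CMS = 138°  [linear pair at M on CR]
4. ∠RCS = 19°  [△CRS]
5. ∠CSU = 23°  [△CMS]
6. ∠SCU = 89°  [△CUS]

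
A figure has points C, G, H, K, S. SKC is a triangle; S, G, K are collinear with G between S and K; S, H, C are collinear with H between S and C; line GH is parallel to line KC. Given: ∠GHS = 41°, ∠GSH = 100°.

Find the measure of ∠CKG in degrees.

∠CKG = 39°

1. ∠HGS = 39°  [△SGH]
2. ∠HGK = 141°  [linear pair at G on SK]
3. ∠CKG = 39°  [GH∥KC, co-interior at K–G]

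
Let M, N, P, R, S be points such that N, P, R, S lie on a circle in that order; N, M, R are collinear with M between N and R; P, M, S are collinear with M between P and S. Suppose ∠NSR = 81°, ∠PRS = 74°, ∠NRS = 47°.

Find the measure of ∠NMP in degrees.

∠NMP = 79°

1. ∠RNS = 52°  [△NRS]
2. ∠NPS = 47°  [same arc NS]
3. ∠RPS = 52°  [same arc RS]
4. ∠PSR = 54°  [△PRS]
5. ∠PNR = 54°  [same arc PR]
6. ∠NMP = 79°  [△NMP]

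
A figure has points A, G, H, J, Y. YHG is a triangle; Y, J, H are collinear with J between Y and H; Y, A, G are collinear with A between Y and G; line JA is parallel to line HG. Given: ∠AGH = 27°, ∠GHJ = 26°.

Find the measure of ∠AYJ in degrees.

1. ∠HGY = 27°  [A on ray GY]
2. ∠GHY = 26°  [J on ray HY]
3. ∠GYH = 127°  [△YHG]
4. ∠AYJ = 127°  [J on YH, A on YG]

∠AYJ = 127°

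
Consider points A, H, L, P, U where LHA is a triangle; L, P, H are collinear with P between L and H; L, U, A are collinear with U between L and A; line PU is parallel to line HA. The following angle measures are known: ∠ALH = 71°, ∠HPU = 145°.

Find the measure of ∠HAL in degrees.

∠HAL = 74°

1. ∠PLU = 71°  [P on LH, U on LA]
2. ∠LPU = 35°  [linear pair at P on LH]
3. ∠LUP = 74°  [△LPU]
4. ∠HAL = 74°  [PU∥HA, corresponding at U]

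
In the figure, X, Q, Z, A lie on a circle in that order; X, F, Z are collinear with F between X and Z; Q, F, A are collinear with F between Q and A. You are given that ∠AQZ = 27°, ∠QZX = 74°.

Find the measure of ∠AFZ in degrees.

∠AFZ = 101°

1. ∠AXZ = 27°  [same arc ZA]
2. ∠QAX = 74°  [same arc XQ]
3. ∠AFX = 79°  [△XFA]
4. ∠AFZ = 101°  [linear pair at F on XZ]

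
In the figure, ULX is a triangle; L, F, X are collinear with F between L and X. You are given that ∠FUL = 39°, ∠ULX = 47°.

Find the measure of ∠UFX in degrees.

∠UFX = 86°

1. ∠FLU = 47°  [F on ray LX]
2. ∠LFU = 94°  [△ULF]
3. ∠UFX = 86°  [linear pair at F on LX]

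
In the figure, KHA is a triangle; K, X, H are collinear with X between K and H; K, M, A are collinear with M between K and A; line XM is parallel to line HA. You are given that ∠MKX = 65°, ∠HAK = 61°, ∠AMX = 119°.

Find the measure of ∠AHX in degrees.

1. ∠AKH = 65°  [X on KH, M on KA]
2. ∠AHK = 54°  [△KHA]
3. ∠AHX = 54°  [X on ray HK]

∠AHX = 54°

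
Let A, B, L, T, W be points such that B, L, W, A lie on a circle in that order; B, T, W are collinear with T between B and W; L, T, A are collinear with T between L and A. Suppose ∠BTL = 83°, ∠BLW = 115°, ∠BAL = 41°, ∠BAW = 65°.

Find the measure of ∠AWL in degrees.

1. ∠LTW = 97°  [linear pair at T on BW]
2. ∠BWL = 41°  [same arc BL]
3. ∠ALW = 42°  [△LTW]
4. ∠LBW = 24°  [△BLW]
5. ∠LAW = 24°  [same arc LW]
6. ∠AWL = 114°  [△LWA]

∠AWL = 114°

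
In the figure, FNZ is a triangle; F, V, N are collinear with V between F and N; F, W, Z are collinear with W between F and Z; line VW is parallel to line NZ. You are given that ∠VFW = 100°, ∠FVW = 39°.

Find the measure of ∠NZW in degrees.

1. ∠FWV = 41°  [△FVW]
2. ∠VWZ = 139°  [linear pair at W on FZ]
3. ∠NZW = 41°  [VW∥NZ, co-interior at Z–W]

∠NZW = 41°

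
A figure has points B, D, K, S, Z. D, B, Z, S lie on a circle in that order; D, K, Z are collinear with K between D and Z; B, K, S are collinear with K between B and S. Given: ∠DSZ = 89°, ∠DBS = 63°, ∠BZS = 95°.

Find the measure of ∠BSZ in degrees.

∠BSZ = 57°

1. ∠DZS = 63°  [same arc DS]
2. ∠SDZ = 28°  [△DZS]
3. ∠SBZ = 28°  [same arc ZS]
4. ∠BSZ = 57°  [△BZS]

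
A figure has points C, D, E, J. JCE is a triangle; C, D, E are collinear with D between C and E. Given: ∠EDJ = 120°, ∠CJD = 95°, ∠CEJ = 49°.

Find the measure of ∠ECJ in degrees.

1. ∠CDJ = 60°  [linear pair at D on CE]
2. ∠DCJ = 25°  [△JCD]
3. ∠ECJ = 25°  [D on ray CE]

∠ECJ = 25°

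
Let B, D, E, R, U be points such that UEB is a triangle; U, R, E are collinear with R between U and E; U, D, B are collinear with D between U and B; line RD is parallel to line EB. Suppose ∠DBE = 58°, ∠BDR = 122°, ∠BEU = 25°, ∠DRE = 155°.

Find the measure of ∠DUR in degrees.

1. ∠RDU = 58°  [linear pair at D on UB]
2. ∠DRU = 25°  [RD∥EB, corresponding at R]
3. ∠DUR = 97°  [△URD]

∠DUR = 97°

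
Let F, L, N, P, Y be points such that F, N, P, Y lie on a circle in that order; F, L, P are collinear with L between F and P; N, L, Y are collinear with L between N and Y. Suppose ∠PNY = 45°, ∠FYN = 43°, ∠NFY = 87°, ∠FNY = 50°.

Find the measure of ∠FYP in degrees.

1. ∠PFY = 45°  [same arc PY]
2. ∠FPY = 50°  [same arc FY]
3. ∠FYP = 85°  [△FPY]

∠FYP = 85°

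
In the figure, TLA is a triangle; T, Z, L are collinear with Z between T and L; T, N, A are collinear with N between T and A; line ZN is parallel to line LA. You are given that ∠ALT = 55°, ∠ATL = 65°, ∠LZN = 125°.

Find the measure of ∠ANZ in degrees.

∠ANZ = 120°

1. ∠LAT = 60°  [△TLA]
2. ∠TNZ = 60°  [ZN∥LA, corresponding at N]
3. ∠ANZ = 120°  [linear pair at N on TA]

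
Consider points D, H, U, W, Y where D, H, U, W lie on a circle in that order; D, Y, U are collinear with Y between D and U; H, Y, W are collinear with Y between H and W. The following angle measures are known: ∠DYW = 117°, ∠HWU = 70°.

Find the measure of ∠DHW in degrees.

1. ∠HYU = 117°  [vertical angles at Y]
2. ∠HDU = 70°  [same arc HU]
3. ∠DYH = 63°  [linear pair at Y on DU]
4. ∠DHW = 47°  [△DYH]

∠DHW = 47°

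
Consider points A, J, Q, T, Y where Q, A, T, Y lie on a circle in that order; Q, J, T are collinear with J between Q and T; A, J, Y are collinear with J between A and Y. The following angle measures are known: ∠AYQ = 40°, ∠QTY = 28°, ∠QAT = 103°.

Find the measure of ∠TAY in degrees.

∠TAY = 75°

1. ∠QYT = 77°  [cyclic QATY, opposite ∠A+∠Y]
2. ∠TQY = 75°  [△QTY]
3. ∠TAY = 75°  [same arc TY]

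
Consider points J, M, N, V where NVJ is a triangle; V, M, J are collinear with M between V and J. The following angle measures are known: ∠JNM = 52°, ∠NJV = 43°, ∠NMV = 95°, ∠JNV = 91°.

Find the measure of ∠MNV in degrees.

∠MNV = 39°

1. ∠JVN = 46°  [△NVJ]
2. ∠MVN = 46°  [M on ray VJ]
3. ∠MNV = 39°  [△NVM]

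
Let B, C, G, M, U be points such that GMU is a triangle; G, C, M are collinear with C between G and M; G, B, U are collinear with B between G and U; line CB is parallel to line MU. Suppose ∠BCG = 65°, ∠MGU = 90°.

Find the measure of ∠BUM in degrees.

∠BUM = 25°

1. ∠GMU = 65°  [CB∥MU, corresponding at C]
2. ∠GUM = 25°  [△GMU]
3. ∠BUM = 25°  [B on ray UG]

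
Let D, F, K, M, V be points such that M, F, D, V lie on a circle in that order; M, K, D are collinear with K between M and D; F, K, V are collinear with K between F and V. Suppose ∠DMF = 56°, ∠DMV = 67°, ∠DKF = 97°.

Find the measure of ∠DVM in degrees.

1. ∠DFV = 67°  [same arc DV]
2. ∠FDM = 16°  [△FKD]
3. ∠DFM = 108°  [△MFD]
4. ∠DVM = 72°  [cyclic MFDV, opposite ∠F+∠V]

∠DVM = 72°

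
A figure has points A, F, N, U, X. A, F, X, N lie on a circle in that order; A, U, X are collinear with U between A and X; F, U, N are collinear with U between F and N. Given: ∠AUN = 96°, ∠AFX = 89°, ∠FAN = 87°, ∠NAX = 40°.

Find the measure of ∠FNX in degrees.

∠FNX = 47°

1. ∠NUX = 84°  [linear pair at U on AX]
2. ∠ANX = 91°  [cyclic AFXN, opposite ∠F+∠N]
3. ∠AXN = 49°  [△AXN]
4. ∠FNX = 47°  [△XUN]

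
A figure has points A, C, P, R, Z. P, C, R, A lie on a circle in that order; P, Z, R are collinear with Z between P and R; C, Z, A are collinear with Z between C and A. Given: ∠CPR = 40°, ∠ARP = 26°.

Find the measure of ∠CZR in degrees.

1. ∠ACP = 26°  [same arc PA]
2. ∠CZP = 114°  [△PZC]
3. ∠CZR = 66°  [linear pair at Z on PR]

∠CZR = 66°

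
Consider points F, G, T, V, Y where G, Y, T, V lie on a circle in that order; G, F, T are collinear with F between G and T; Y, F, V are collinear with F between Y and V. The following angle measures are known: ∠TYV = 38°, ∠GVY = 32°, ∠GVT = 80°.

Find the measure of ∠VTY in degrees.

∠VTY = 94°

1. ∠TGV = 38°  [same arc TV]
2. ∠GFV = 110°  [△GFV]
3. ∠GTV = 62°  [△GTV]
4. ∠TFV = 70°  [linear pair at F on GT]
5. ∠TVY = 48°  [△TFV]
6. ∠VTY = 94°  [△YTV]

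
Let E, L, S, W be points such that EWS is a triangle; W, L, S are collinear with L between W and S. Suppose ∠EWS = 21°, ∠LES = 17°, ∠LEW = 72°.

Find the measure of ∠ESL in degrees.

1. ∠EWL = 21°  [L on ray WS]
2. ∠ELW = 87°  [△EWL]
3. ∠ELS = 93°  [linear pair at L on WS]
4. ∠ESL = 70°  [△ELS]

∠ESL = 70°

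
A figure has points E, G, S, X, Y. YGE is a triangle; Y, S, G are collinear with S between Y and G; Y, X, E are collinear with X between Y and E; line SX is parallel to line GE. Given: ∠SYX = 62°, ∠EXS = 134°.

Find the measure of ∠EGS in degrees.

∠EGS = 72°

1. ∠SXY = 46°  [linear pair at X on YE]
2. ∠XSY = 72°  [△YSX]
3. ∠GSX = 108°  [linear pair at S on YG]
4. ∠EGS = 72°  [SX∥GE, co-interior at G–S]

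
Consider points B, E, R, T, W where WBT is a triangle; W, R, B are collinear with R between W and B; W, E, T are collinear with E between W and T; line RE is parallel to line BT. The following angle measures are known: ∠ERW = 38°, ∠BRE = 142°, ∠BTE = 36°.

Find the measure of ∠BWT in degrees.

1. ∠TBW = 38°  [RE∥BT, corresponding at R]
2. ∠BTW = 36°  [E on ray TW]
3. ∠BWT = 106°  [△WBT]

∠BWT = 106°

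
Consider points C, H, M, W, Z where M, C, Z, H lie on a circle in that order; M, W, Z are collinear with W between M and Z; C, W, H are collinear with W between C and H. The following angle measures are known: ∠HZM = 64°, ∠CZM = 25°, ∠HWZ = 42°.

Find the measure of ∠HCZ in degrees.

∠HCZ = 17°

1. ∠CHM = 25°  [same arc MC]
2. ∠HWM = 138°  [linear pair at W on MZ]
3. ∠HMZ = 17°  [△MWH]
4. ∠HCZ = 17°  [same arc ZH]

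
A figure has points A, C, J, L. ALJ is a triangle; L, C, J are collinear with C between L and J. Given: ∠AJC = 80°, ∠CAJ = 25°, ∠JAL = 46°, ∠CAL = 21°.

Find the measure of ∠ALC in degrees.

∠ALC = 54°

1. ∠AJL = 80°  [C on ray JL]
2. ∠ALJ = 54°  [△ALJ]
3. ∠ALC = 54°  [C on ray LJ]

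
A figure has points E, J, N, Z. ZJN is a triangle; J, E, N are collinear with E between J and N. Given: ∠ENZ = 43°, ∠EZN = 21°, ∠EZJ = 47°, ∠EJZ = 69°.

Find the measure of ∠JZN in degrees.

1. ∠JNZ = 43°  [E on ray NJ]
2. ∠NJZ = 69°  [E on ray JN]
3. ∠JZN = 68°  [△ZJN]

∠JZN = 68°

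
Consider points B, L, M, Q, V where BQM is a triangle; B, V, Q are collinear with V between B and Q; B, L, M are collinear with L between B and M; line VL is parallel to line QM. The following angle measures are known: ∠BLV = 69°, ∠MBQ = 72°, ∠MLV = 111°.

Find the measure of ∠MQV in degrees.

∠MQV = 39°

1. ∠BMQ = 69°  [VL∥QM, corresponding at L]
2. ∠BQM = 39°  [△BQM]
3. ∠MQV = 39°  [V on ray QB]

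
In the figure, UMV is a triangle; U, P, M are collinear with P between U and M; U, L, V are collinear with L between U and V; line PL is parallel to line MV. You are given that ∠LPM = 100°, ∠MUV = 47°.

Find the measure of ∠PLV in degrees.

1. ∠LPU = 80°  [linear pair at P on UM]
2. ∠LUP = 47°  [P on UM, L on UV]
3. ∠PLU = 53°  [△UPL]
4. ∠PLV = 127°  [linear pair at L on UV]

∠PLV = 127°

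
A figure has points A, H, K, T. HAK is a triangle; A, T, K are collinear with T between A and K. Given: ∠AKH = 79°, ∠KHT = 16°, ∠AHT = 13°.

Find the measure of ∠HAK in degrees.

∠HAK = 72°

1. ∠HKT = 79°  [T on ray KA]
2. ∠HTK = 85°  [△HTK]
3. ∠ATH = 95°  [linear pair at T on AK]
4. ∠HAT = 72°  [△HAT]
5. ∠HAK = 72°  [T on ray AK]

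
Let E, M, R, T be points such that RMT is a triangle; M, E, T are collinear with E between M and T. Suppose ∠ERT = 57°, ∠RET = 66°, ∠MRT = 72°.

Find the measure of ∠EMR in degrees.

1. ∠ETR = 57°  [△RET]
2. ∠MTR = 57°  [E on ray TM]
3. ∠RMT = 51°  [△RMT]
4. ∠EMR = 51°  [E on ray MT]

∠EMR = 51°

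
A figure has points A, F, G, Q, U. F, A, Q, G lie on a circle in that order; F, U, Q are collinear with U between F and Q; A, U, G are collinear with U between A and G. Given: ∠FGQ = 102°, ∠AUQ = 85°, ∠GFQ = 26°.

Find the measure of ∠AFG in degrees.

1. ∠FQG = 52°  [△FQG]
2. ∠FUG = 85°  [vertical angles at U]
3. ∠AGF = 69°  [△FUG]
4. ∠FAG = 52°  [same arc FG]
5. ∠AFG = 59°  [△FAG]

∠AFG = 59°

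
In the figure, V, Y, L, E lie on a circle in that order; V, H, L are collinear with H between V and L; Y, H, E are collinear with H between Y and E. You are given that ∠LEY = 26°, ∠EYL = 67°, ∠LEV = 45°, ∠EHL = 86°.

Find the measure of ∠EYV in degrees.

∠EYV = 68°

1. ∠LVY = 26°  [same arc YL]
2. ∠VHY = 86°  [vertical angles at H]
3. ∠EYV = 68°  [△VHY]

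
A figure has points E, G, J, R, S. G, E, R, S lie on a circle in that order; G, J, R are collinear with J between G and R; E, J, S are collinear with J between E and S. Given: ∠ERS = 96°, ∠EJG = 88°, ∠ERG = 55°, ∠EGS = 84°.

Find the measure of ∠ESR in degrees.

∠ESR = 51°

1. ∠EJR = 92°  [linear pair at J on GR]
2. ∠RES = 33°  [△EJR]
3. ∠ESR = 51°  [△ERS]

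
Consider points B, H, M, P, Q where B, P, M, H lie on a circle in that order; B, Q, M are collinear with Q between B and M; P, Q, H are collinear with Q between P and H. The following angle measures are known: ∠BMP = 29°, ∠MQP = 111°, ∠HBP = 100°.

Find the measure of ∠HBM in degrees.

1. ∠BHP = 29°  [same arc BP]
2. ∠BQH = 111°  [vertical angles at Q]
3. ∠HBM = 40°  [△BQH]

∠HBM = 40°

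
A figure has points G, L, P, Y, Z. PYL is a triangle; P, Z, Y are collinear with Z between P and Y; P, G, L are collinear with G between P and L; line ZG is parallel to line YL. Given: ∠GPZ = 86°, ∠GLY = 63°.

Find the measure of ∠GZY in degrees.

1. ∠LPY = 86°  [Z on PY, G on PL]
2. ∠PLY = 63°  [G on ray LP]
3. ∠LYP = 31°  [△PYL]
4. ∠GZP = 31°  [ZG∥YL, corresponding at Z]
5. ∠GZY = 149°  [linear pair at Z on PY]

∠GZY = 149°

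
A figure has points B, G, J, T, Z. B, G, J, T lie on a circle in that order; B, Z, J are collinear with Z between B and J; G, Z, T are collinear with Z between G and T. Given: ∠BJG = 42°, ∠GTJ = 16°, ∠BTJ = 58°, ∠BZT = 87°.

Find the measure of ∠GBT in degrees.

1. ∠BTG = 42°  [same arc BG]
2. ∠GBJ = 16°  [same arc GJ]
3. ∠GZJ = 87°  [vertical angles at Z]
4. ∠BZG = 93°  [linear pair at Z on BJ]
5. ∠BGT = 71°  [△BZG]
6. ∠GBT = 67°  [△BGT]

∠GBT = 67°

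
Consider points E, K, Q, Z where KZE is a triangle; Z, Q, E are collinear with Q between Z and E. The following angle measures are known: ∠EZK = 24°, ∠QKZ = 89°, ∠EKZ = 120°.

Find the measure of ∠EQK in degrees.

∠EQK = 113°

1. ∠KZQ = 24°  [Q on ray ZE]
2. ∠KQZ = 67°  [△KZQ]
3. ∠EQK = 113°  [linear pair at Q on ZE]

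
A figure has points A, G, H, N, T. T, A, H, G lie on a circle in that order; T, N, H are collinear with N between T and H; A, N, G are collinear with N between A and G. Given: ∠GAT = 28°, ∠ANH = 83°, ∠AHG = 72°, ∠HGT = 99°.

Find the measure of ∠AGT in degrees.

1. ∠GHT = 28°  [same arc TG]
2. ∠GNT = 83°  [vertical angles at N]
3. ∠GTH = 53°  [△THG]
4. ∠AGT = 44°  [△TNG]

∠AGT = 44°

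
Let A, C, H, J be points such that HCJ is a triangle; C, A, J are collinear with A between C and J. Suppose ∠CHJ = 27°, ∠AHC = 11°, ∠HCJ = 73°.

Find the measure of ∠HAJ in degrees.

∠HAJ = 84°

1. ∠ACH = 73°  [A on ray CJ]
2. ∠CAH = 96°  [△HCA]
3. ∠HAJ = 84°  [linear pair at A on CJ]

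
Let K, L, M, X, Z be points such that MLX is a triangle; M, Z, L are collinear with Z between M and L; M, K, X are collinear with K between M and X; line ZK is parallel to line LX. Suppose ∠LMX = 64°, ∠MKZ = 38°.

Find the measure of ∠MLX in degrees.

∠MLX = 78°

1. ∠KMZ = 64°  [Z on ML, K on MX]
2. ∠KZM = 78°  [△MZK]
3. ∠MLX = 78°  [ZK∥LX, corresponding at Z]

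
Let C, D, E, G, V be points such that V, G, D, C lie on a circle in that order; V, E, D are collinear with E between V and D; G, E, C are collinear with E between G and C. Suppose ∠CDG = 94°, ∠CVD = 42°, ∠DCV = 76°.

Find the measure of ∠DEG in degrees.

1. ∠CGD = 42°  [same arc DC]
2. ∠CDV = 62°  [△VDC]
3. ∠DCG = 44°  [△GDC]
4. ∠CGV = 62°  [same arc VC]
5. ∠DVG = 44°  [same arc GD]
6. ∠GEV = 74°  [△VEG]
7. ∠DEG = 106°  [linear pair at E on VD]

∠DEG = 106°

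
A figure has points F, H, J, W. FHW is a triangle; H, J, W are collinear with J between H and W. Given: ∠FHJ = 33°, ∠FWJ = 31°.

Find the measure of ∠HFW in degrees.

1. ∠FHW = 33°  [J on ray HW]
2. ∠FWH = 31°  [J on ray WH]
3. ∠HFW = 116°  [△FHW]

∠HFW = 116°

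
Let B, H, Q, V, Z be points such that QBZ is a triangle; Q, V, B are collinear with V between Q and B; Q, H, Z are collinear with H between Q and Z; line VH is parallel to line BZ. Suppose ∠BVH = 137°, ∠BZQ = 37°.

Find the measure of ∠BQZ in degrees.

1. ∠HVQ = 43°  [linear pair at V on QB]
2. ∠QHV = 37°  [VH∥BZ, corresponding at H]
3. ∠HQV = 100°  [△QVH]
4. ∠BQZ = 100°  [V on QB, H on QZ]

∠BQZ = 100°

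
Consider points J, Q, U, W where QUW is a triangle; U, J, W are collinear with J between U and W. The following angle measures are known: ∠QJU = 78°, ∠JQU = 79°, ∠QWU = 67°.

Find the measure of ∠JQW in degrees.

1. ∠QJW = 102°  [linear pair at J on UW]
2. ∠JWQ = 67°  [J on ray WU]
3. ∠JQW = 11°  [△QJW]

∠JQW = 11°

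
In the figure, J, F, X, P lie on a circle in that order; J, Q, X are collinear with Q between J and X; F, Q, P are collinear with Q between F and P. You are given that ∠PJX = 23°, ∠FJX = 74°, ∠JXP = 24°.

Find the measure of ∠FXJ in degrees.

∠FXJ = 59°

1. ∠JPX = 133°  [△JXP]
2. ∠JFX = 47°  [cyclic JFXP, opposite ∠F+∠P]
3. ∠FXJ = 59°  [△JFX]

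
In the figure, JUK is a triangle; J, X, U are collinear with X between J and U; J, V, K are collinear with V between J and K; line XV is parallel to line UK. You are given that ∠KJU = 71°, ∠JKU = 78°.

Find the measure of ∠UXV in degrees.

1. ∠JUK = 31°  [△JUK]
2. ∠JXV = 31°  [XV∥UK, corresponding at X]
3. ∠UXV = 149°  [linear pair at X on JU]

∠UXV = 149°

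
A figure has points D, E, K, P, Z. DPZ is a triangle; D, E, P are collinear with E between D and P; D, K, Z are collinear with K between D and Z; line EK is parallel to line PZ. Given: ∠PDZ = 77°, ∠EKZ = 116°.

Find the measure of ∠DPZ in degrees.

1. ∠EDK = 77°  [E on DP, K on DZ]
2. ∠DKE = 64°  [linear pair at K on DZ]
3. ∠DEK = 39°  [△DEK]
4. ∠DPZ = 39°  [EK∥PZ, corresponding at E]

∠DPZ = 39°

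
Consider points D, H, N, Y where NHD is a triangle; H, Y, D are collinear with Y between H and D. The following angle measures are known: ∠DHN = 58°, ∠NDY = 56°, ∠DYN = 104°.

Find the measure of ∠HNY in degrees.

∠HNY = 46°

1. ∠NHY = 58°  [Y on ray HD]
2. ∠HYN = 76°  [linear pair at Y on HD]
3. ∠HNY = 46°  [△NHY]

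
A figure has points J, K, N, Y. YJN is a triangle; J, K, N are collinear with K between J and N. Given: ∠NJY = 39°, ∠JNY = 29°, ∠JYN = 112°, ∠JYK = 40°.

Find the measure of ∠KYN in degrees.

∠KYN = 72°

1. ∠KJY = 39°  [K on ray JN]
2. ∠KNY = 29°  [K on ray NJ]
3. ∠JKY = 101°  [△YJK]
4. ∠NKY = 79°  [linear pair at K on JN]
5. ∠KYN = 72°  [△YKN]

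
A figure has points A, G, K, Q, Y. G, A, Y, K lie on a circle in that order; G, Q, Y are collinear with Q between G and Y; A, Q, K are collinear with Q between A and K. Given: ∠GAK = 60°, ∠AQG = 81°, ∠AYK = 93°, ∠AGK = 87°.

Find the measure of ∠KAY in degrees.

1. ∠AKG = 33°  [△GAK]
2. ∠AQY = 99°  [linear pair at Q on GY]
3. ∠AYG = 33°  [same arc GA]
4. ∠KAY = 48°  [△AQY]

∠KAY = 48°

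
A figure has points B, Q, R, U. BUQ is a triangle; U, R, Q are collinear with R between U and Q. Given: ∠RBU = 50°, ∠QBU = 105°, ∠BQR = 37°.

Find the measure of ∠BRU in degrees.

∠BRU = 92°

1. ∠BQU = 37°  [R on ray QU]
2. ∠BUQ = 38°  [△BUQ]
3. ∠BUR = 38°  [R on ray UQ]
4. ∠BRU = 92°  [△BUR]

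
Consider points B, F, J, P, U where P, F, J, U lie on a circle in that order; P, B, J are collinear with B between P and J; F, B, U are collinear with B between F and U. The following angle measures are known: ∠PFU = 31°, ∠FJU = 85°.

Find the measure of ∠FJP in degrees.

∠FJP = 54°

1. ∠FPU = 95°  [cyclic PFJU, opposite ∠P+∠J]
2. ∠FUP = 54°  [△PFU]
3. ∠FJP = 54°  [same arc PF]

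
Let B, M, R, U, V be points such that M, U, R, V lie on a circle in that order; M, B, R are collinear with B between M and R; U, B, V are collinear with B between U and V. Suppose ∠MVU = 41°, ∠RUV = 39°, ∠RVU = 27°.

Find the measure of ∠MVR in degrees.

∠MVR = 68°

1. ∠MRU = 41°  [same arc MU]
2. ∠RMU = 27°  [same arc UR]
3. ∠MUR = 112°  [△MUR]
4. ∠MVR = 68°  [cyclic MURV, opposite ∠U+∠V]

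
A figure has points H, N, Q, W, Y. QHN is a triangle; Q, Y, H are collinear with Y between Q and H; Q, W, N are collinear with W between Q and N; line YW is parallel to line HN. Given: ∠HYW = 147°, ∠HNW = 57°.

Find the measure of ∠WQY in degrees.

∠WQY = 90°

1. ∠QYW = 33°  [linear pair at Y on QH]
2. ∠HNQ = 57°  [W on ray NQ]
3. ∠NHQ = 33°  [YW∥HN, corresponding at Y]
4. ∠HQN = 90°  [△QHN]
5. ∠WQY = 90°  [Y on QH, W on QN]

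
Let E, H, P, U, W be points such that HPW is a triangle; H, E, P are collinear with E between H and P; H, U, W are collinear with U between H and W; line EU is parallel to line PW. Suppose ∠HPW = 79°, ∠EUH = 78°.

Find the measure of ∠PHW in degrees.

∠PHW = 23°

1. ∠HEU = 79°  [EU∥PW, corresponding at E]
2. ∠EHU = 23°  [△HEU]
3. ∠PHW = 23°  [E on HP, U on HW]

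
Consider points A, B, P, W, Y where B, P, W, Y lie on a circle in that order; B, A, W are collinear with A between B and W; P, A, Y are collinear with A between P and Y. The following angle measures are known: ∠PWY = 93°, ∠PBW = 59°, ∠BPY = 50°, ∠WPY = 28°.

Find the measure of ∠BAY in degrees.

∠BAY = 109°

1. ∠PBY = 87°  [cyclic BPWY, opposite ∠B+∠W]
2. ∠BYP = 43°  [△BPY]
3. ∠WBY = 28°  [same arc WY]
4. ∠BAY = 109°  [△BAY]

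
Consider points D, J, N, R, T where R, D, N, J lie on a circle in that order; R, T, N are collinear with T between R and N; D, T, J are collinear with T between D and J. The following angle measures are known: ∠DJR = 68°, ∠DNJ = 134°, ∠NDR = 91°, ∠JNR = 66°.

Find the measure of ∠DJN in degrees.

1. ∠DNR = 68°  [same arc RD]
2. ∠DRN = 21°  [△RDN]
3. ∠DJN = 21°  [same arc DN]

∠DJN = 21°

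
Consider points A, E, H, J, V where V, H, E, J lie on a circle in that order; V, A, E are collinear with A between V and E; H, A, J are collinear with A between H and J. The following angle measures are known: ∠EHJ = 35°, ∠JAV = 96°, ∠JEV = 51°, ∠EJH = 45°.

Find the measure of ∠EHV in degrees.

1. ∠EVJ = 35°  [same arc EJ]
2. ∠EJV = 94°  [△VEJ]
3. ∠EHV = 86°  [cyclic VHEJ, opposite ∠H+∠J]

∠EHV = 86°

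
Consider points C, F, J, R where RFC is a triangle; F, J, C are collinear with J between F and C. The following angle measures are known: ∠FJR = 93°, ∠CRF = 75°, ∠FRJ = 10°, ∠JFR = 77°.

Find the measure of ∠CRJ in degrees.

1. ∠CJR = 87°  [linear pair at J on FC]
2. ∠CFR = 77°  [J on ray FC]
3. ∠FCR = 28°  [△RFC]
4. ∠JCR = 28°  [J on ray CF]
5. ∠CRJ = 65°  [△RJC]

∠CRJ = 65°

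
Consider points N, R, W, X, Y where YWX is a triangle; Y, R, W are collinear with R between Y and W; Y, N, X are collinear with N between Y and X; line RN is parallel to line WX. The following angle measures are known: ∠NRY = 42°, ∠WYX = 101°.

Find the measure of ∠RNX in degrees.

∠RNX = 143°

1. ∠XWY = 42°  [RN∥WX, corresponding at R]
2. ∠WXY = 37°  [△YWX]
3. ∠RNY = 37°  [RN∥WX, corresponding at N]
4. ∠RNX = 143°  [linear pair at N on YX]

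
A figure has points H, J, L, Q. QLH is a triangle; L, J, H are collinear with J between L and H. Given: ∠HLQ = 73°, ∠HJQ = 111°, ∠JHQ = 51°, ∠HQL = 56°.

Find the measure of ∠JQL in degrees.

∠JQL = 38°

1. ∠JLQ = 73°  [J on ray LH]
2. ∠LJQ = 69°  [linear pair at J on LH]
3. ∠JQL = 38°  [△QLJ]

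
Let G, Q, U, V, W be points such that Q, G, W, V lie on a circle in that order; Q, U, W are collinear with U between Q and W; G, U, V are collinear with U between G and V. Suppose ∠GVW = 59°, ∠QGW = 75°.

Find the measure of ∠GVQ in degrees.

∠GVQ = 46°

1. ∠GQW = 59°  [same arc GW]
2. ∠GWQ = 46°  [△QGW]
3. ∠GVQ = 46°  [same arc QG]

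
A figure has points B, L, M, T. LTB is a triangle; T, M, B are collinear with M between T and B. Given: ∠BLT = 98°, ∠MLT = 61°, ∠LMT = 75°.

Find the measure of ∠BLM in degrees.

∠BLM = 37°

1. ∠LTM = 44°  [△LTM]
2. ∠BML = 105°  [linear pair at M on TB]
3. ∠BTL = 44°  [M on ray TB]
4. ∠LBT = 38°  [△LTB]
5. ∠LBM = 38°  [M on ray BT]
6. ∠BLM = 37°  [△LMB]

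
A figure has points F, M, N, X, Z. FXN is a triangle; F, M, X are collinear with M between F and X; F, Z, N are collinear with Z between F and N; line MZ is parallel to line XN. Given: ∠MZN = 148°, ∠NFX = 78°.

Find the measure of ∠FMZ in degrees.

1. ∠FZM = 32°  [linear pair at Z on FN]
2. ∠MFZ = 78°  [M on FX, Z on FN]
3. ∠FMZ = 70°  [△FMZ]

∠FMZ = 70°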